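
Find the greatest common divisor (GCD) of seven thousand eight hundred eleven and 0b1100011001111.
Convert seven thousand eight hundred eleven (English words) → 7×1000 + 8×100 + 11 = 7811 (decimal)
Convert 0b1100011001111 (binary) → 4096 + 2048 + 128 + 64 + 8 + 4 + 2 + 1 = 6351 (decimal)
Compute gcd(7811, 6351) = 73
73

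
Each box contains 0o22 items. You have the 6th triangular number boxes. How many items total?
Convert 0o22 (octal) → 2×8 + 2 = 18 (decimal)
Convert the 6th triangular number (triangular index) → 6×7/2 = 21 (decimal)
Compute 18 × 21 = 378
378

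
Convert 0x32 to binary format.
Convert 0x32 (hexadecimal) → 3×16 + 2 = 50 (decimal)
Convert 50 (decimal) → 50 = 32 + 16 + 2 → 0b110010 (binary)
0b110010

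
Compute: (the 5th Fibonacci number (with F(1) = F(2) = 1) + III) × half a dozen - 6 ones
Convert the 5th Fibonacci number (with F(1) = F(2) = 1) (Fibonacci index) → 1, 1, 2, 3, 5 → 5 (decimal)
Convert III (Roman numeral) → 1 + 1 + 1 = 3 (decimal)
Convert half a dozen (colloquial) → 6 (decimal)
Convert 6 ones (place-value notation) → 6 (decimal)
Expression in decimal: (5 + 3) × 6 - 6
Parentheses first: 5 + 3 = 8
Multiply: 8 × 6 = 48
Subtract: 48 - 6 = 42
42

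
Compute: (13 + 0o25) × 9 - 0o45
Convert 0o25 (octal) → 2×8 + 5 = 21 (decimal)
Convert 0o45 (octal) → 4×8 + 5 = 37 (decimal)
Expression in decimal: (13 + 21) × 9 - 37
Parentheses first: 13 + 21 = 34
Multiply: 34 × 9 = 306
Subtract: 306 - 37 = 269
269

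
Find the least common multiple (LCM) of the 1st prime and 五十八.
Convert the 1st prime (prime index) → 2 (decimal)
Convert 五十八 (Chinese numeral) → 5×10 + 8 = 58 (decimal)
Compute lcm(2, 58) = 58
58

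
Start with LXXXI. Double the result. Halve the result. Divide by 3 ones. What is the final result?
Convert LXXXI (Roman numeral) → 50 + 10 + 10 + 10 + 1 = 81 (decimal)
Start: 81
81 × 2 = 162
162 ÷ 2 = 81
Convert 3 ones (place-value notation) → 3 (decimal)
81 ÷ 3 = 27
27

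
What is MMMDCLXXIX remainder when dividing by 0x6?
Convert MMMDCLXXIX (Roman numeral) → 1000 + 1000 + 1000 + 500 + 100 + 50 + 10 + 10 + 9 = 3679 (decimal)
Convert 0x6 (hexadecimal) → 6 (decimal)
Compute 3679 mod 6 = 1
1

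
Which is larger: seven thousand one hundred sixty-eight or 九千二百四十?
Convert seven thousand one hundred sixty-eight (English words) → 7×1000 + 1×100 + 68 = 7168 (decimal)
Convert 九千二百四十 (Chinese numeral) → 9×1000 + 2×100 + 4×10 = 9240 (decimal)
Compare 7168 vs 9240: larger = 9240
9240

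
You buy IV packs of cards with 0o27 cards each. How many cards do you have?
Convert 0o27 (octal) → 2×8 + 7 = 23 (decimal)
Convert IV (Roman numeral) → 4 (decimal)
Compute 23 × 4 = 92
92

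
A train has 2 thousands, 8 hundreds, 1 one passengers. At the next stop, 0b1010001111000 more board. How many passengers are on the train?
Convert 2 thousands, 8 hundreds, 1 one (place-value notation) → 2×1000 + 8×100 + 1 = 2801 (decimal)
Convert 0b1010001111000 (binary) → 4096 + 1024 + 64 + 32 + 16 + 8 = 5240 (decimal)
Compute 2801 + 5240 = 8041
8041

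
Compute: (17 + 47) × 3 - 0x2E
Convert 0x2E (hexadecimal) → 2×16 + 14 = 46 (decimal)
Expression in decimal: (17 + 47) × 3 - 46
Parentheses first: 17 + 47 = 64
Multiply: 64 × 3 = 192
Subtract: 192 - 46 = 146
146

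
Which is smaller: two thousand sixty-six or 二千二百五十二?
Convert two thousand sixty-six (English words) → 2×1000 + 66 = 2066 (decimal)
Convert 二千二百五十二 (Chinese numeral) → 2×1000 + 2×100 + 5×10 + 2 = 2252 (decimal)
Compare 2066 vs 2252: smaller = 2066
2066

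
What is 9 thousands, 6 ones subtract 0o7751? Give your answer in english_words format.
Convert 9 thousands, 6 ones (place-value notation) → 9×1000 + 6 = 9006 (decimal)
Convert 0o7751 (octal) → 7×512 + 7×64 + 5×8 + 1 = 4073 (decimal)
Compute 9006 - 4073 = 4933
Convert 4933 (decimal) → 4933 = 4×1000 + 9×100 + 33 → four thousand nine hundred thirty-three (English words)
four thousand nine hundred thirty-three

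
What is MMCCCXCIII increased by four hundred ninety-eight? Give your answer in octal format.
Convert MMCCCXCIII (Roman numeral) → 1000 + 1000 + 100 + 100 + 100 + 90 + 1 + 1 + 1 = 2393 (decimal)
Convert four hundred ninety-eight (English words) → 4×100 + 98 = 498 (decimal)
Compute 2393 + 498 = 2891
Convert 2891 (decimal) → 2891 = 5×512 + 5×64 + 1×8 + 3 → 0o5513 (octal)
0o5513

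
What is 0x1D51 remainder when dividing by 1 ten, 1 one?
Convert 0x1D51 (hexadecimal) → 1×4096 + 13×256 + 5×16 + 1 = 7505 (decimal)
Convert 1 ten, 1 one (place-value notation) → 1×10 + 1 = 11 (decimal)
Compute 7505 mod 11 = 3
3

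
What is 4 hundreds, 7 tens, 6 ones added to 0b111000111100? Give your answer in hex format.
Convert 4 hundreds, 7 tens, 6 ones (place-value notation) → 4×100 + 7×10 + 6 = 476 (decimal)
Convert 0b111000111100 (binary) → 2048 + 1024 + 512 + 32 + 16 + 8 + 4 = 3644 (decimal)
Compute 476 + 3644 = 4120
Convert 4120 (decimal) → 4120 = 1×4096 + 1×16 + 8 → 0x1018 (hexadecimal)
0x1018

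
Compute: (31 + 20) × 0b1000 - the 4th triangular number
Convert 0b1000 (binary) → 8 (decimal)
Convert the 4th triangular number (triangular index) → 4×5/2 = 10 (decimal)
Expression in decimal: (31 + 20) × 8 - 10
Parentheses first: 31 + 20 = 51
Multiply: 51 × 8 = 408
Subtract: 408 - 10 = 398
398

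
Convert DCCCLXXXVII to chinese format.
Convert DCCCLXXXVII (Roman numeral) → 500 + 100 + 100 + 100 + 50 + 10 + 10 + 10 + 5 + 1 + 1 = 887 (decimal)
Convert 887 (decimal) → 887 = 8×100 + 8×10 + 7 → 八百八十七 (Chinese numeral)
八百八十七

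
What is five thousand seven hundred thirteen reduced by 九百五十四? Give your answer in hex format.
Convert five thousand seven hundred thirteen (English words) → 5×1000 + 7×100 + 13 = 5713 (decimal)
Convert 九百五十四 (Chinese numeral) → 9×100 + 5×10 + 4 = 954 (decimal)
Compute 5713 - 954 = 4759
Convert 4759 (decimal) → 4759 = 1×4096 + 2×256 + 9×16 + 7 → 0x1297 (hexadecimal)
0x1297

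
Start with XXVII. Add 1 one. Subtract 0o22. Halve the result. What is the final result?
Convert XXVII (Roman numeral) → 10 + 10 + 5 + 1 + 1 = 27 (decimal)
Start: 27
Convert 1 one (place-value notation) → 1 (decimal)
27 + 1 = 28
Convert 0o22 (octal) → 2×8 + 2 = 18 (decimal)
28 - 18 = 10
10 ÷ 2 = 5
5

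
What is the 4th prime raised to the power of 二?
Convert the 4th prime (prime index) → 7 (decimal)
Convert 二 (Chinese numeral) → 2 (decimal)
Compute 7 ^ 2 = 49
49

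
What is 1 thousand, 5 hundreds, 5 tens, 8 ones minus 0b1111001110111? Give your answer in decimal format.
Convert 1 thousand, 5 hundreds, 5 tens, 8 ones (place-value notation) → 1×1000 + 5×100 + 5×10 + 8 = 1558 (decimal)
Convert 0b1111001110111 (binary) → 4096 + 2048 + 1024 + 512 + 64 + 32 + 16 + 4 + 2 + 1 = 7799 (decimal)
Compute 1558 - 7799 = -6241
-6241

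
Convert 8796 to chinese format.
Convert 8796 (decimal) → 8796 = 8×1000 + 7×100 + 9×10 + 6 → 八千七百九十六 (Chinese numeral)
八千七百九十六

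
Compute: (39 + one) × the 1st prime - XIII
Convert one (English words) → 1 (decimal)
Convert the 1st prime (prime index) → 2 (decimal)
Convert XIII (Roman numeral) → 10 + 1 + 1 + 1 = 13 (decimal)
Expression in decimal: (39 + 1) × 2 - 13
Parentheses first: 39 + 1 = 40
Multiply: 40 × 2 = 80
Subtract: 80 - 13 = 67
67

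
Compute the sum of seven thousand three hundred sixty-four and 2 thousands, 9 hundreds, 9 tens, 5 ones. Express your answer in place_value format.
Convert seven thousand three hundred sixty-four (English words) → 7×1000 + 3×100 + 64 = 7364 (decimal)
Convert 2 thousands, 9 hundreds, 9 tens, 5 ones (place-value notation) → 2×1000 + 9×100 + 9×10 + 5 = 2995 (decimal)
Compute 7364 + 2995 = 10359
Convert 10359 (decimal) → 10359 = 10×1000 + 3×100 + 5×10 + 9 → 10 thousands, 3 hundreds, 5 tens, 9 ones (place-value notation)
10 thousands, 3 hundreds, 5 tens, 9 ones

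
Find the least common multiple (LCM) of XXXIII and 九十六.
Convert XXXIII (Roman numeral) → 10 + 10 + 10 + 1 + 1 + 1 = 33 (decimal)
Convert 九十六 (Chinese numeral) → 9×10 + 6 = 96 (decimal)
Compute lcm(33, 96) = 1056
1056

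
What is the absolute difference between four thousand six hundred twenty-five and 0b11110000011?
Convert four thousand six hundred twenty-five (English words) → 4×1000 + 6×100 + 25 = 4625 (decimal)
Convert 0b11110000011 (binary) → 1024 + 512 + 256 + 128 + 2 + 1 = 1923 (decimal)
Compute |4625 - 1923| = 2702
2702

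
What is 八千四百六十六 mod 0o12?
Convert 八千四百六十六 (Chinese numeral) → 8×1000 + 4×100 + 6×10 + 6 = 8466 (decimal)
Convert 0o12 (octal) → 1×8 + 2 = 10 (decimal)
Compute 8466 mod 10 = 6
6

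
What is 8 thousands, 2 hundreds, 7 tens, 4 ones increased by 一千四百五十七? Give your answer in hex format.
Convert 8 thousands, 2 hundreds, 7 tens, 4 ones (place-value notation) → 8×1000 + 2×100 + 7×10 + 4 = 8274 (decimal)
Convert 一千四百五十七 (Chinese numeral) → 1×1000 + 4×100 + 5×10 + 7 = 1457 (decimal)
Compute 8274 + 1457 = 9731
Convert 9731 (decimal) → 9731 = 2×4096 + 6×256 + 3 → 0x2603 (hexadecimal)
0x2603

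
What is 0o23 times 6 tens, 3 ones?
Convert 0o23 (octal) → 2×8 + 3 = 19 (decimal)
Convert 6 tens, 3 ones (place-value notation) → 6×10 + 3 = 63 (decimal)
Compute 19 × 63 = 1197
1197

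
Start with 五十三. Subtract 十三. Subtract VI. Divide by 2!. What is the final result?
Convert 五十三 (Chinese numeral) → 5×10 + 3 = 53 (decimal)
Start: 53
Convert 十三 (Chinese numeral) → 1×10 + 3 = 13 (decimal)
53 - 13 = 40
Convert VI (Roman numeral) → 5 + 1 = 6 (decimal)
40 - 6 = 34
Convert 2! (factorial) → 2 (decimal)
34 ÷ 2 = 17
17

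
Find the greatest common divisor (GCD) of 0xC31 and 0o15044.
Convert 0xC31 (hexadecimal) → 12×256 + 3×16 + 1 = 3121 (decimal)
Convert 0o15044 (octal) → 1×4096 + 5×512 + 4×8 + 4 = 6692 (decimal)
Compute gcd(3121, 6692) = 1
1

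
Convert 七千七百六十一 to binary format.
Convert 七千七百六十一 (Chinese numeral) → 7×1000 + 7×100 + 6×10 + 1 = 7761 (decimal)
Convert 7761 (decimal) → 7761 = 4096 + 2048 + 1024 + 512 + 64 + 16 + 1 → 0b1111001010001 (binary)
0b1111001010001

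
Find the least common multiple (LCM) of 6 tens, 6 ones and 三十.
Convert 6 tens, 6 ones (place-value notation) → 6×10 + 6 = 66 (decimal)
Convert 三十 (Chinese numeral) → 3×10 = 30 (decimal)
Compute lcm(66, 30) = 330
330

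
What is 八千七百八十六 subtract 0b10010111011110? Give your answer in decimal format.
Convert 八千七百八十六 (Chinese numeral) → 8×1000 + 7×100 + 8×10 + 6 = 8786 (decimal)
Convert 0b10010111011110 (binary) → 8192 + 1024 + 256 + 128 + 64 + 16 + 8 + 4 + 2 = 9694 (decimal)
Compute 8786 - 9694 = -908
-908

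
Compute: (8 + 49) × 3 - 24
Parentheses first: 8 + 49 = 57
Multiply: 57 × 3 = 171
Subtract: 171 - 24 = 147
147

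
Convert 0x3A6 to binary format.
Convert 0x3A6 (hexadecimal) → 3×256 + 10×16 + 6 = 934 (decimal)
Convert 934 (decimal) → 934 = 512 + 256 + 128 + 32 + 4 + 2 → 0b1110100110 (binary)
0b1110100110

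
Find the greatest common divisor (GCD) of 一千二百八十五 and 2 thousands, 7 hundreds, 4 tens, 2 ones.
Convert 一千二百八十五 (Chinese numeral) → 1×1000 + 2×100 + 8×10 + 5 = 1285 (decimal)
Convert 2 thousands, 7 hundreds, 4 tens, 2 ones (place-value notation) → 2×1000 + 7×100 + 4×10 + 2 = 2742 (decimal)
Compute gcd(1285, 2742) = 1
1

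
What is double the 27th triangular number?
The 27th triangular number = 27×28/2 = 378
Compute 378 × 2 = 756
756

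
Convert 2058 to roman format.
Convert 2058 (decimal) → 2058 = 1000 + 1000 + 50 + 5 + 1 + 1 + 1 → MMLVIII (Roman numeral)
MMLVIII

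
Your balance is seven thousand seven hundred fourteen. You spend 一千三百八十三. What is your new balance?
Convert seven thousand seven hundred fourteen (English words) → 7×1000 + 7×100 + 14 = 7714 (decimal)
Convert 一千三百八十三 (Chinese numeral) → 1×1000 + 3×100 + 8×10 + 3 = 1383 (decimal)
Compute 7714 - 1383 = 6331
6331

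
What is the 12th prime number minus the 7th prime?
The 12th prime number = 37
Convert the 7th prime (prime index) → 17 (decimal)
Compute 37 - 17 = 20
20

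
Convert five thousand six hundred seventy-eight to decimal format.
Convert five thousand six hundred seventy-eight (English words) → 5×1000 + 6×100 + 78 = 5678 (decimal)
5678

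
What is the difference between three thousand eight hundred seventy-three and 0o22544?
Convert three thousand eight hundred seventy-three (English words) → 3×1000 + 8×100 + 73 = 3873 (decimal)
Convert 0o22544 (octal) → 2×4096 + 2×512 + 5×64 + 4×8 + 4 = 9572 (decimal)
Difference: |3873 - 9572| = 5699
5699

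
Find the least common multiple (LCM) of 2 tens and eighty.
Convert 2 tens (place-value notation) → 2×10 = 20 (decimal)
Convert eighty (English words) → 80 (decimal)
Compute lcm(20, 80) = 80
80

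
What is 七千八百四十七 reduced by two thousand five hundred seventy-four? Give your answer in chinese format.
Convert 七千八百四十七 (Chinese numeral) → 7×1000 + 8×100 + 4×10 + 7 = 7847 (decimal)
Convert two thousand five hundred seventy-four (English words) → 2×1000 + 5×100 + 74 = 2574 (decimal)
Compute 7847 - 2574 = 5273
Convert 5273 (decimal) → 5273 = 5×1000 + 2×100 + 7×10 + 3 → 五千二百七十三 (Chinese numeral)
五千二百七十三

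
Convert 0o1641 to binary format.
Convert 0o1641 (octal) → 1×512 + 6×64 + 4×8 + 1 = 929 (decimal)
Convert 929 (decimal) → 929 = 512 + 256 + 128 + 32 + 1 → 0b1110100001 (binary)
0b1110100001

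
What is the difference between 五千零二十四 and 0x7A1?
Convert 五千零二十四 (Chinese numeral) → 5×1000 + 2×10 + 4 = 5024 (decimal)
Convert 0x7A1 (hexadecimal) → 7×256 + 10×16 + 1 = 1953 (decimal)
Difference: |5024 - 1953| = 3071
3071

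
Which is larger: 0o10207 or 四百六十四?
Convert 0o10207 (octal) → 1×4096 + 2×64 + 7 = 4231 (decimal)
Convert 四百六十四 (Chinese numeral) → 4×100 + 6×10 + 4 = 464 (decimal)
Compare 4231 vs 464: larger = 4231
4231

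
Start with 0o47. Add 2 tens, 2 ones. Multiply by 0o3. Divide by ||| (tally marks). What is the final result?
Convert 0o47 (octal) → 4×8 + 7 = 39 (decimal)
Start: 39
Convert 2 tens, 2 ones (place-value notation) → 2×10 + 2 = 22 (decimal)
39 + 22 = 61
Convert 0o3 (octal) → 3 (decimal)
61 × 3 = 183
Convert ||| (tally marks) → 3 (decimal)
183 ÷ 3 = 61
61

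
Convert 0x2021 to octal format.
Convert 0x2021 (hexadecimal) → 2×4096 + 2×16 + 1 = 8225 (decimal)
Convert 8225 (decimal) → 8225 = 2×4096 + 4×8 + 1 → 0o20041 (octal)
0o20041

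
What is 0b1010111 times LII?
Convert 0b1010111 (binary) → 64 + 16 + 4 + 2 + 1 = 87 (decimal)
Convert LII (Roman numeral) → 50 + 1 + 1 = 52 (decimal)
Compute 87 × 52 = 4524
4524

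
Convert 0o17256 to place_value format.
Convert 0o17256 (octal) → 1×4096 + 7×512 + 2×64 + 5×8 + 6 = 7854 (decimal)
Convert 7854 (decimal) → 7854 = 7×1000 + 8×100 + 5×10 + 4 → 7 thousands, 8 hundreds, 5 tens, 4 ones (place-value notation)
7 thousands, 8 hundreds, 5 tens, 4 ones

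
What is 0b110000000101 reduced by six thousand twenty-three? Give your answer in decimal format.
Convert 0b110000000101 (binary) → 2048 + 1024 + 4 + 1 = 3077 (decimal)
Convert six thousand twenty-three (English words) → 6×1000 + 23 = 6023 (decimal)
Compute 3077 - 6023 = -2946
-2946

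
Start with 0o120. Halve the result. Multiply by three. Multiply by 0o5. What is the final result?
Convert 0o120 (octal) → 1×64 + 2×8 = 80 (decimal)
Start: 80
80 ÷ 2 = 40
Convert three (English words) → 3 (decimal)
40 × 3 = 120
Convert 0o5 (octal) → 5 (decimal)
120 × 5 = 600
600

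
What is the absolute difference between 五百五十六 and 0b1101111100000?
Convert 五百五十六 (Chinese numeral) → 5×100 + 5×10 + 6 = 556 (decimal)
Convert 0b1101111100000 (binary) → 4096 + 2048 + 512 + 256 + 128 + 64 + 32 = 7136 (decimal)
Compute |556 - 7136| = 6580
6580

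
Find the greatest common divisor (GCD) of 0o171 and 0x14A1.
Convert 0o171 (octal) → 1×64 + 7×8 + 1 = 121 (decimal)
Convert 0x14A1 (hexadecimal) → 1×4096 + 4×256 + 10×16 + 1 = 5281 (decimal)
Compute gcd(121, 5281) = 1
1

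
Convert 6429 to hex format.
Convert 6429 (decimal) → 6429 = 1×4096 + 9×256 + 1×16 + 13 → 0x191D (hexadecimal)
0x191D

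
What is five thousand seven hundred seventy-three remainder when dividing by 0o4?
Convert five thousand seven hundred seventy-three (English words) → 5×1000 + 7×100 + 73 = 5773 (decimal)
Convert 0o4 (octal) → 4 (decimal)
Compute 5773 mod 4 = 1
1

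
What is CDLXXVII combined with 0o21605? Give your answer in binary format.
Convert CDLXXVII (Roman numeral) → 400 + 50 + 10 + 10 + 5 + 1 + 1 = 477 (decimal)
Convert 0o21605 (octal) → 2×4096 + 1×512 + 6×64 + 5 = 9093 (decimal)
Compute 477 + 9093 = 9570
Convert 9570 (decimal) → 9570 = 8192 + 1024 + 256 + 64 + 32 + 2 → 0b10010101100010 (binary)
0b10010101100010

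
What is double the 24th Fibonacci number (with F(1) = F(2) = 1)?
The 24th Fibonacci number (with F(1) = F(2) = 1) = 46368
Compute 46368 × 2 = 92736
92736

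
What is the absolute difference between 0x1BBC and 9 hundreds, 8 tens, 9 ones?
Convert 0x1BBC (hexadecimal) → 1×4096 + 11×256 + 11×16 + 12 = 7100 (decimal)
Convert 9 hundreds, 8 tens, 9 ones (place-value notation) → 9×100 + 8×10 + 9 = 989 (decimal)
Compute |7100 - 989| = 6111
6111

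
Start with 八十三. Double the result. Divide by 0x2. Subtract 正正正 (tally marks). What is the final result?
Convert 八十三 (Chinese numeral) → 8×10 + 3 = 83 (decimal)
Start: 83
83 × 2 = 166
Convert 0x2 (hexadecimal) → 2 (decimal)
166 ÷ 2 = 83
Convert 正正正 (tally marks) → 5 + 5 + 5 = 15 (decimal)
83 - 15 = 68
68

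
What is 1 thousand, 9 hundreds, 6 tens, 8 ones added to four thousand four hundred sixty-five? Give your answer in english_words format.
Convert 1 thousand, 9 hundreds, 6 tens, 8 ones (place-value notation) → 1×1000 + 9×100 + 6×10 + 8 = 1968 (decimal)
Convert four thousand four hundred sixty-five (English words) → 4×1000 + 4×100 + 65 = 4465 (decimal)
Compute 1968 + 4465 = 6433
Convert 6433 (decimal) → 6433 = 6×1000 + 4×100 + 33 → six thousand four hundred thirty-three (English words)
six thousand four hundred thirty-three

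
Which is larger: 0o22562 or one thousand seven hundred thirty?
Convert 0o22562 (octal) → 2×4096 + 2×512 + 5×64 + 6×8 + 2 = 9586 (decimal)
Convert one thousand seven hundred thirty (English words) → 1×1000 + 7×100 + 30 = 1730 (decimal)
Compare 9586 vs 1730: larger = 9586
9586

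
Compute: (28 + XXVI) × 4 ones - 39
Convert XXVI (Roman numeral) → 10 + 10 + 5 + 1 = 26 (decimal)
Convert 4 ones (place-value notation) → 4 (decimal)
Expression in decimal: (28 + 26) × 4 - 39
Parentheses first: 28 + 26 = 54
Multiply: 54 × 4 = 216
Subtract: 216 - 39 = 177
177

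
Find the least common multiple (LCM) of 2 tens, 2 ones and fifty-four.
Convert 2 tens, 2 ones (place-value notation) → 2×10 + 2 = 22 (decimal)
Convert fifty-four (English words) → 54 (decimal)
Compute lcm(22, 54) = 594
594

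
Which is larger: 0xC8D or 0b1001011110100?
Convert 0xC8D (hexadecimal) → 12×256 + 8×16 + 13 = 3213 (decimal)
Convert 0b1001011110100 (binary) → 4096 + 512 + 128 + 64 + 32 + 16 + 4 = 4852 (decimal)
Compare 3213 vs 4852: larger = 4852
4852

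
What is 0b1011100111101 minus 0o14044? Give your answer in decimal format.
Convert 0b1011100111101 (binary) → 4096 + 1024 + 512 + 256 + 32 + 16 + 8 + 4 + 1 = 5949 (decimal)
Convert 0o14044 (octal) → 1×4096 + 4×512 + 4×8 + 4 = 6180 (decimal)
Compute 5949 - 6180 = -231
-231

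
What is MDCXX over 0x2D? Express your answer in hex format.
Convert MDCXX (Roman numeral) → 1000 + 500 + 100 + 10 + 10 = 1620 (decimal)
Convert 0x2D (hexadecimal) → 2×16 + 13 = 45 (decimal)
Compute 1620 ÷ 45 = 36
Convert 36 (decimal) → 36 = 2×16 + 4 → 0x24 (hexadecimal)
0x24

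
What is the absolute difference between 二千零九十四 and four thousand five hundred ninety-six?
Convert 二千零九十四 (Chinese numeral) → 2×1000 + 9×10 + 4 = 2094 (decimal)
Convert four thousand five hundred ninety-six (English words) → 4×1000 + 5×100 + 96 = 4596 (decimal)
Compute |2094 - 4596| = 2502
2502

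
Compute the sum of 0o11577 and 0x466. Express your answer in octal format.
Convert 0o11577 (octal) → 1×4096 + 1×512 + 5×64 + 7×8 + 7 = 4991 (decimal)
Convert 0x466 (hexadecimal) → 4×256 + 6×16 + 6 = 1126 (decimal)
Compute 4991 + 1126 = 6117
Convert 6117 (decimal) → 6117 = 1×4096 + 3×512 + 7×64 + 4×8 + 5 → 0o13745 (octal)
0o13745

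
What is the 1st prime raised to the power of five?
Convert the 1st prime (prime index) → 2 (decimal)
Convert five (English words) → 5 (decimal)
Compute 2 ^ 5 = 32
32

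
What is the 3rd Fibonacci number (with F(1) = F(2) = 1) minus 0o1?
The 3rd Fibonacci number (with F(1) = F(2) = 1): 1, 1, 2 → 2
Convert 0o1 (octal) → 1 (decimal)
Compute 2 - 1 = 1
1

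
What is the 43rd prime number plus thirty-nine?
The 43rd prime number = 191
Convert thirty-nine (English words) → 39 (decimal)
Compute 191 + 39 = 230
230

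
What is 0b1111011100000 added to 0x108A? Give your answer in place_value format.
Convert 0b1111011100000 (binary) → 4096 + 2048 + 1024 + 512 + 128 + 64 + 32 = 7904 (decimal)
Convert 0x108A (hexadecimal) → 1×4096 + 8×16 + 10 = 4234 (decimal)
Compute 7904 + 4234 = 12138
Convert 12138 (decimal) → 12138 = 12×1000 + 1×100 + 3×10 + 8 → 12 thousands, 1 hundred, 3 tens, 8 ones (place-value notation)
12 thousands, 1 hundred, 3 tens, 8 ones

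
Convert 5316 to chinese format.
Convert 5316 (decimal) → 5316 = 5×1000 + 3×100 + 1×10 + 6 → 五千三百一十六 (Chinese numeral)
五千三百一十六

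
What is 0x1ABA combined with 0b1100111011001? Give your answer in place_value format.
Convert 0x1ABA (hexadecimal) → 1×4096 + 10×256 + 11×16 + 10 = 6842 (decimal)
Convert 0b1100111011001 (binary) → 4096 + 2048 + 256 + 128 + 64 + 16 + 8 + 1 = 6617 (decimal)
Compute 6842 + 6617 = 13459
Convert 13459 (decimal) → 13459 = 13×1000 + 4×100 + 5×10 + 9 → 13 thousands, 4 hundreds, 5 tens, 9 ones (place-value notation)
13 thousands, 4 hundreds, 5 tens, 9 ones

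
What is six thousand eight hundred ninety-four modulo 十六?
Convert six thousand eight hundred ninety-four (English words) → 6×1000 + 8×100 + 94 = 6894 (decimal)
Convert 十六 (Chinese numeral) → 1×10 + 6 = 16 (decimal)
Compute 6894 mod 16 = 14
14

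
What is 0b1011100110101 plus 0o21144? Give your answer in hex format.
Convert 0b1011100110101 (binary) → 4096 + 1024 + 512 + 256 + 32 + 16 + 4 + 1 = 5941 (decimal)
Convert 0o21144 (octal) → 2×4096 + 1×512 + 1×64 + 4×8 + 4 = 8804 (decimal)
Compute 5941 + 8804 = 14745
Convert 14745 (decimal) → 14745 = 3×4096 + 9×256 + 9×16 + 9 → 0x3999 (hexadecimal)
0x3999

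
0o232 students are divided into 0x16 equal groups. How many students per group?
Convert 0o232 (octal) → 2×64 + 3×8 + 2 = 154 (decimal)
Convert 0x16 (hexadecimal) → 1×16 + 6 = 22 (decimal)
Compute 154 ÷ 22 = 7
7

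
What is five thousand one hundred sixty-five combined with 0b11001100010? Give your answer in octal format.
Convert five thousand one hundred sixty-five (English words) → 5×1000 + 1×100 + 65 = 5165 (decimal)
Convert 0b11001100010 (binary) → 1024 + 512 + 64 + 32 + 2 = 1634 (decimal)
Compute 5165 + 1634 = 6799
Convert 6799 (decimal) → 6799 = 1×4096 + 5×512 + 2×64 + 1×8 + 7 → 0o15217 (octal)
0o15217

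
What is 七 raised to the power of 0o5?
Convert 七 (Chinese numeral) → 7 (decimal)
Convert 0o5 (octal) → 5 (decimal)
Compute 7 ^ 5 = 16807
16807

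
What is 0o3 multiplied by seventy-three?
Convert 0o3 (octal) → 3 (decimal)
Convert seventy-three (English words) → 73 (decimal)
Compute 3 × 73 = 219
219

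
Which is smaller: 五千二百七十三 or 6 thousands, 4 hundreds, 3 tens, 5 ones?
Convert 五千二百七十三 (Chinese numeral) → 5×1000 + 2×100 + 7×10 + 3 = 5273 (decimal)
Convert 6 thousands, 4 hundreds, 3 tens, 5 ones (place-value notation) → 6×1000 + 4×100 + 3×10 + 5 = 6435 (decimal)
Compare 5273 vs 6435: smaller = 5273
5273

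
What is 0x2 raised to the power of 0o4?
Convert 0x2 (hexadecimal) → 2 (decimal)
Convert 0o4 (octal) → 4 (decimal)
Compute 2 ^ 4 = 16
16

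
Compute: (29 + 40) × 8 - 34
Parentheses first: 29 + 40 = 69
Multiply: 69 × 8 = 552
Subtract: 552 - 34 = 518
518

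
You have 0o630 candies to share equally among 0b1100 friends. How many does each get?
Convert 0o630 (octal) → 6×64 + 3×8 = 408 (decimal)
Convert 0b1100 (binary) → 8 + 4 = 12 (decimal)
Compute 408 ÷ 12 = 34
34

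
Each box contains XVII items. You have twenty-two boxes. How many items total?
Convert XVII (Roman numeral) → 10 + 5 + 1 + 1 = 17 (decimal)
Convert twenty-two (English words) → 22 (decimal)
Compute 17 × 22 = 374
374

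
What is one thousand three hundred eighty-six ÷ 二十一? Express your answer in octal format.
Convert one thousand three hundred eighty-six (English words) → 1×1000 + 3×100 + 86 = 1386 (decimal)
Convert 二十一 (Chinese numeral) → 2×10 + 1 = 21 (decimal)
Compute 1386 ÷ 21 = 66
Convert 66 (decimal) → 66 = 1×64 + 2 → 0o102 (octal)
0o102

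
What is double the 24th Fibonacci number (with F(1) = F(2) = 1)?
The 24th Fibonacci number (with F(1) = F(2) = 1) = 46368
Compute 46368 × 2 = 92736
92736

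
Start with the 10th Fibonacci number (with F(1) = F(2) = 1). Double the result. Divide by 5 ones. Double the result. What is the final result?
Convert the 10th Fibonacci number (with F(1) = F(2) = 1) (Fibonacci index) → 1, 1, 2, 3, 5, 8, 13, 21, 34, 55 → 55 (decimal)
Start: 55
55 × 2 = 110
Convert 5 ones (place-value notation) → 5 (decimal)
110 ÷ 5 = 22
22 × 2 = 44
44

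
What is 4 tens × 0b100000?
Convert 4 tens (place-value notation) → 4×10 = 40 (decimal)
Convert 0b100000 (binary) → 32 (decimal)
Compute 40 × 32 = 1280
1280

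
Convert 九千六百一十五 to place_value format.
Convert 九千六百一十五 (Chinese numeral) → 9×1000 + 6×100 + 1×10 + 5 = 9615 (decimal)
Convert 9615 (decimal) → 9615 = 9×1000 + 6×100 + 1×10 + 5 → 9 thousands, 6 hundreds, 1 ten, 5 ones (place-value notation)
9 thousands, 6 hundreds, 1 ten, 5 ones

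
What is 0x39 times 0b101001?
Convert 0x39 (hexadecimal) → 3×16 + 9 = 57 (decimal)
Convert 0b101001 (binary) → 32 + 8 + 1 = 41 (decimal)
Compute 57 × 41 = 2337
2337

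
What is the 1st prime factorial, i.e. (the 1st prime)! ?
Convert the 1st prime (prime index) → 2 (decimal)
Compute 2! = 2
2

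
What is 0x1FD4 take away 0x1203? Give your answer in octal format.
Convert 0x1FD4 (hexadecimal) → 1×4096 + 15×256 + 13×16 + 4 = 8148 (decimal)
Convert 0x1203 (hexadecimal) → 1×4096 + 2×256 + 3 = 4611 (decimal)
Compute 8148 - 4611 = 3537
Convert 3537 (decimal) → 3537 = 6×512 + 7×64 + 2×8 + 1 → 0o6721 (octal)
0o6721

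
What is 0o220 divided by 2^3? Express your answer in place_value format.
Convert 0o220 (octal) → 2×64 + 2×8 = 144 (decimal)
Convert 2^3 (power) → 8 (decimal)
Compute 144 ÷ 8 = 18
Convert 18 (decimal) → 18 = 1×10 + 8 → 1 ten, 8 ones (place-value notation)
1 ten, 8 ones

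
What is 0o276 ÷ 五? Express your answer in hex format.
Convert 0o276 (octal) → 2×64 + 7×8 + 6 = 190 (decimal)
Convert 五 (Chinese numeral) → 5 (decimal)
Compute 190 ÷ 5 = 38
Convert 38 (decimal) → 38 = 2×16 + 6 → 0x26 (hexadecimal)
0x26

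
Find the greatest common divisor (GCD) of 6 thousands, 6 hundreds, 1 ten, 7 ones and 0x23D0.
Convert 6 thousands, 6 hundreds, 1 ten, 7 ones (place-value notation) → 6×1000 + 6×100 + 1×10 + 7 = 6617 (decimal)
Convert 0x23D0 (hexadecimal) → 2×4096 + 3×256 + 13×16 = 9168 (decimal)
Compute gcd(6617, 9168) = 1
1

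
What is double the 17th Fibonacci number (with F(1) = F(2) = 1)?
The 17th Fibonacci number (with F(1) = F(2) = 1) = 1597
Compute 1597 × 2 = 3194
3194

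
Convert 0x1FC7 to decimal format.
Convert 0x1FC7 (hexadecimal) → 1×4096 + 15×256 + 12×16 + 7 = 8135 (decimal)
8135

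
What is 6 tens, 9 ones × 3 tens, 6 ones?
Convert 6 tens, 9 ones (place-value notation) → 6×10 + 9 = 69 (decimal)
Convert 3 tens, 6 ones (place-value notation) → 3×10 + 6 = 36 (decimal)
Compute 69 × 36 = 2484
2484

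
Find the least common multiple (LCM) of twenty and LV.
Convert twenty (English words) → 20 (decimal)
Convert LV (Roman numeral) → 50 + 5 = 55 (decimal)
Compute lcm(20, 55) = 220
220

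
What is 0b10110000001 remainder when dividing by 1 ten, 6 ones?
Convert 0b10110000001 (binary) → 1024 + 256 + 128 + 1 = 1409 (decimal)
Convert 1 ten, 6 ones (place-value notation) → 1×10 + 6 = 16 (decimal)
Compute 1409 mod 16 = 1
1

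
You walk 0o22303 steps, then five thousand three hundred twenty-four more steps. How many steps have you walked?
Convert 0o22303 (octal) → 2×4096 + 2×512 + 3×64 + 3 = 9411 (decimal)
Convert five thousand three hundred twenty-four (English words) → 5×1000 + 3×100 + 24 = 5324 (decimal)
Compute 9411 + 5324 = 14735
14735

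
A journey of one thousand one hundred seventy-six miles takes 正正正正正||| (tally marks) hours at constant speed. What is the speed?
Convert one thousand one hundred seventy-six (English words) → 1×1000 + 1×100 + 76 = 1176 (decimal)
Convert 正正正正正||| (tally marks) → 5 + 5 + 5 + 5 + 5 + 3 = 28 (decimal)
Compute 1176 ÷ 28 = 42
42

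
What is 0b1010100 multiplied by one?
Convert 0b1010100 (binary) → 64 + 16 + 4 = 84 (decimal)
Convert one (English words) → 1 (decimal)
Compute 84 × 1 = 84
84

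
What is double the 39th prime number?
The 39th prime number = 167
Compute 167 × 2 = 334
334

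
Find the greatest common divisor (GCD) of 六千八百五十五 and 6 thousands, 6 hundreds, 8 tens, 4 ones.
Convert 六千八百五十五 (Chinese numeral) → 6×1000 + 8×100 + 5×10 + 5 = 6855 (decimal)
Convert 6 thousands, 6 hundreds, 8 tens, 4 ones (place-value notation) → 6×1000 + 6×100 + 8×10 + 4 = 6684 (decimal)
Compute gcd(6855, 6684) = 3
3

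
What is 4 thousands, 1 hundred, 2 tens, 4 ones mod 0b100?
Convert 4 thousands, 1 hundred, 2 tens, 4 ones (place-value notation) → 4×1000 + 1×100 + 2×10 + 4 = 4124 (decimal)
Convert 0b100 (binary) → 4 (decimal)
Compute 4124 mod 4 = 0
0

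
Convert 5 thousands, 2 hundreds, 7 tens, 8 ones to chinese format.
Convert 5 thousands, 2 hundreds, 7 tens, 8 ones (place-value notation) → 5×1000 + 2×100 + 7×10 + 8 = 5278 (decimal)
Convert 5278 (decimal) → 5278 = 5×1000 + 2×100 + 7×10 + 8 → 五千二百七十八 (Chinese numeral)
五千二百七十八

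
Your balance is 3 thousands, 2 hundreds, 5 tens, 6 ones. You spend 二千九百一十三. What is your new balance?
Convert 3 thousands, 2 hundreds, 5 tens, 6 ones (place-value notation) → 3×1000 + 2×100 + 5×10 + 6 = 3256 (decimal)
Convert 二千九百一十三 (Chinese numeral) → 2×1000 + 9×100 + 1×10 + 3 = 2913 (decimal)
Compute 3256 - 2913 = 343
343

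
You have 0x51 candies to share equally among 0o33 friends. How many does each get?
Convert 0x51 (hexadecimal) → 5×16 + 1 = 81 (decimal)
Convert 0o33 (octal) → 3×8 + 3 = 27 (decimal)
Compute 81 ÷ 27 = 3
3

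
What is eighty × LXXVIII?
Convert eighty (English words) → 80 (decimal)
Convert LXXVIII (Roman numeral) → 50 + 10 + 10 + 5 + 1 + 1 + 1 = 78 (decimal)
Compute 80 × 78 = 6240
6240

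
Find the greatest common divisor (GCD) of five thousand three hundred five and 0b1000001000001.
Convert five thousand three hundred five (English words) → 5×1000 + 3×100 + 5 = 5305 (decimal)
Convert 0b1000001000001 (binary) → 4096 + 64 + 1 = 4161 (decimal)
Compute gcd(5305, 4161) = 1
1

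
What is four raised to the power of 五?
Convert four (English words) → 4 (decimal)
Convert 五 (Chinese numeral) → 5 (decimal)
Compute 4 ^ 5 = 1024
1024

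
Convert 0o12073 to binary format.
Convert 0o12073 (octal) → 1×4096 + 2×512 + 7×8 + 3 = 5179 (decimal)
Convert 5179 (decimal) → 5179 = 4096 + 1024 + 32 + 16 + 8 + 2 + 1 → 0b1010000111011 (binary)
0b1010000111011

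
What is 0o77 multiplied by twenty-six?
Convert 0o77 (octal) → 7×8 + 7 = 63 (decimal)
Convert twenty-six (English words) → 26 (decimal)
Compute 63 × 26 = 1638
1638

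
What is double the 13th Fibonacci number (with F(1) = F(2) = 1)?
The 13th Fibonacci number (with F(1) = F(2) = 1): 1, 1, 2, 3, 5, 8, 13, 21, 34, 55, 89, 144, 233 → 233
Compute 233 × 2 = 466
466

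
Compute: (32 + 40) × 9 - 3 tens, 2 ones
Convert 3 tens, 2 ones (place-value notation) → 3×10 + 2 = 32 (decimal)
Expression in decimal: (32 + 40) × 9 - 32
Parentheses first: 32 + 40 = 72
Multiply: 72 × 9 = 648
Subtract: 648 - 32 = 616
616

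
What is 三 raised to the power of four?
Convert 三 (Chinese numeral) → 3 (decimal)
Convert four (English words) → 4 (decimal)
Compute 3 ^ 4 = 81
81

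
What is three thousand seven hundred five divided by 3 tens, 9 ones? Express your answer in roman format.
Convert three thousand seven hundred five (English words) → 3×1000 + 7×100 + 5 = 3705 (decimal)
Convert 3 tens, 9 ones (place-value notation) → 3×10 + 9 = 39 (decimal)
Compute 3705 ÷ 39 = 95
Convert 95 (decimal) → 95 = 90 + 5 → XCV (Roman numeral)
XCV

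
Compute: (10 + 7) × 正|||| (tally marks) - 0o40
Convert 正|||| (tally marks) → 5 + 4 = 9 (decimal)
Convert 0o40 (octal) → 4×8 = 32 (decimal)
Expression in decimal: (10 + 7) × 9 - 32
Parentheses first: 10 + 7 = 17
Multiply: 17 × 9 = 153
Subtract: 153 - 32 = 121
121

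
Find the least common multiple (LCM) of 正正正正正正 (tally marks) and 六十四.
Convert 正正正正正正 (tally marks) → 5 + 5 + 5 + 5 + 5 + 5 = 30 (decimal)
Convert 六十四 (Chinese numeral) → 6×10 + 4 = 64 (decimal)
Compute lcm(30, 64) = 960
960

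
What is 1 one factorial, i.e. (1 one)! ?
Convert 1 one (place-value notation) → 1 (decimal)
Compute 1! = 1
1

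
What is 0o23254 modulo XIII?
Convert 0o23254 (octal) → 2×4096 + 3×512 + 2×64 + 5×8 + 4 = 9900 (decimal)
Convert XIII (Roman numeral) → 10 + 1 + 1 + 1 = 13 (decimal)
Compute 9900 mod 13 = 7
7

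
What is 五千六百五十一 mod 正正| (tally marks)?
Convert 五千六百五十一 (Chinese numeral) → 5×1000 + 6×100 + 5×10 + 1 = 5651 (decimal)
Convert 正正| (tally marks) → 5 + 5 + 1 = 11 (decimal)
Compute 5651 mod 11 = 8
8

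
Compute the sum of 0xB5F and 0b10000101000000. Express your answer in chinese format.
Convert 0xB5F (hexadecimal) → 11×256 + 5×16 + 15 = 2911 (decimal)
Convert 0b10000101000000 (binary) → 8192 + 256 + 64 = 8512 (decimal)
Compute 2911 + 8512 = 11423
Convert 11423 (decimal) → 11423 = 1×10000 + 1×1000 + 4×100 + 2×10 + 3 → 一万一千四百二十三 (Chinese numeral)
一万一千四百二十三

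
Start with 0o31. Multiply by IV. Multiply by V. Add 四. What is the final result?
Convert 0o31 (octal) → 3×8 + 1 = 25 (decimal)
Start: 25
Convert IV (Roman numeral) → 4 (decimal)
25 × 4 = 100
Convert V (Roman numeral) → 5 (decimal)
100 × 5 = 500
Convert 四 (Chinese numeral) → 4 (decimal)
500 + 4 = 504
504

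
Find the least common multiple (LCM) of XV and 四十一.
Convert XV (Roman numeral) → 10 + 5 = 15 (decimal)
Convert 四十一 (Chinese numeral) → 4×10 + 1 = 41 (decimal)
Compute lcm(15, 41) = 615
615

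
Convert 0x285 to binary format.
Convert 0x285 (hexadecimal) → 2×256 + 8×16 + 5 = 645 (decimal)
Convert 645 (decimal) → 645 = 512 + 128 + 4 + 1 → 0b1010000101 (binary)
0b1010000101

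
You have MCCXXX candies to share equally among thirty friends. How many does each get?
Convert MCCXXX (Roman numeral) → 1000 + 100 + 100 + 10 + 10 + 10 = 1230 (decimal)
Convert thirty (English words) → 30 (decimal)
Compute 1230 ÷ 30 = 41
41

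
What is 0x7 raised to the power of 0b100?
Convert 0x7 (hexadecimal) → 7 (decimal)
Convert 0b100 (binary) → 4 (decimal)
Compute 7 ^ 4 = 2401
2401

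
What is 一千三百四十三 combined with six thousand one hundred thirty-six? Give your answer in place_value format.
Convert 一千三百四十三 (Chinese numeral) → 1×1000 + 3×100 + 4×10 + 3 = 1343 (decimal)
Convert six thousand one hundred thirty-six (English words) → 6×1000 + 1×100 + 36 = 6136 (decimal)
Compute 1343 + 6136 = 7479
Convert 7479 (decimal) → 7479 = 7×1000 + 4×100 + 7×10 + 9 → 7 thousands, 4 hundreds, 7 tens, 9 ones (place-value notation)
7 thousands, 4 hundreds, 7 tens, 9 ones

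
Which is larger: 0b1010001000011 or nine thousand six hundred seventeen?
Convert 0b1010001000011 (binary) → 4096 + 1024 + 64 + 2 + 1 = 5187 (decimal)
Convert nine thousand six hundred seventeen (English words) → 9×1000 + 6×100 + 17 = 9617 (decimal)
Compare 5187 vs 9617: larger = 9617
9617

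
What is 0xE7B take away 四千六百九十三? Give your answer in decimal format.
Convert 0xE7B (hexadecimal) → 14×256 + 7×16 + 11 = 3707 (decimal)
Convert 四千六百九十三 (Chinese numeral) → 4×1000 + 6×100 + 9×10 + 3 = 4693 (decimal)
Compute 3707 - 4693 = -986
-986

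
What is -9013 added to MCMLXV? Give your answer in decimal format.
Convert MCMLXV (Roman numeral) → 1000 + 900 + 50 + 10 + 5 = 1965 (decimal)
Compute -9013 + 1965 = -7048
-7048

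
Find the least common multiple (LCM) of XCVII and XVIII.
Convert XCVII (Roman numeral) → 90 + 5 + 1 + 1 = 97 (decimal)
Convert XVIII (Roman numeral) → 10 + 5 + 1 + 1 + 1 = 18 (decimal)
Compute lcm(97, 18) = 1746
1746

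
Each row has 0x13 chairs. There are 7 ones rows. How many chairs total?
Convert 0x13 (hexadecimal) → 1×16 + 3 = 19 (decimal)
Convert 7 ones (place-value notation) → 7 (decimal)
Compute 19 × 7 = 133
133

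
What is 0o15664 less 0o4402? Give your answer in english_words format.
Convert 0o15664 (octal) → 1×4096 + 5×512 + 6×64 + 6×8 + 4 = 7092 (decimal)
Convert 0o4402 (octal) → 4×512 + 4×64 + 2 = 2306 (decimal)
Compute 7092 - 2306 = 4786
Convert 4786 (decimal) → 4786 = 4×1000 + 7×100 + 86 → four thousand seven hundred eighty-six (English words)
four thousand seven hundred eighty-six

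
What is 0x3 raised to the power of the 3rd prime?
Convert 0x3 (hexadecimal) → 3 (decimal)
Convert the 3rd prime (prime index) → 5 (decimal)
Compute 3 ^ 5 = 243
243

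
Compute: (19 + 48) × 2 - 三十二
Convert 三十二 (Chinese numeral) → 3×10 + 2 = 32 (decimal)
Expression in decimal: (19 + 48) × 2 - 32
Parentheses first: 19 + 48 = 67
Multiply: 67 × 2 = 134
Subtract: 134 - 32 = 102
102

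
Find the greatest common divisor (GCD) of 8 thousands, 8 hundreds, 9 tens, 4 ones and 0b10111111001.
Convert 8 thousands, 8 hundreds, 9 tens, 4 ones (place-value notation) → 8×1000 + 8×100 + 9×10 + 4 = 8894 (decimal)
Convert 0b10111111001 (binary) → 1024 + 256 + 128 + 64 + 32 + 16 + 8 + 1 = 1529 (decimal)
Compute gcd(8894, 1529) = 1
1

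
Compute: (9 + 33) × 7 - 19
Parentheses first: 9 + 33 = 42
Multiply: 42 × 7 = 294
Subtract: 294 - 19 = 275
275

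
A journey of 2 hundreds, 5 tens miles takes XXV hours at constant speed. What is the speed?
Convert 2 hundreds, 5 tens (place-value notation) → 2×100 + 5×10 = 250 (decimal)
Convert XXV (Roman numeral) → 10 + 10 + 5 = 25 (decimal)
Compute 250 ÷ 25 = 10
10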